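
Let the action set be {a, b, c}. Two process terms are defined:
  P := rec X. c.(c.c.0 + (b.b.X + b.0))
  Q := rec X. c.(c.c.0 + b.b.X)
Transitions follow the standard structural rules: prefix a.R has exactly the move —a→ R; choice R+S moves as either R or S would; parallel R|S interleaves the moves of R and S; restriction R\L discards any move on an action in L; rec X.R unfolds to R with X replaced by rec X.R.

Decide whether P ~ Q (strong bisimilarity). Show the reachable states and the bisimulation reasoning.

not bisimilar

LTS(P): 5 reachable states
  u0 = rec X. c.(c.c.0 + (b.b.X + b.0)) ⊢ —c→ u1
  u1 = c.c.0 + (b.b.(rec X. c.(c.c.0 + (b.b.X + b.0))) + b.0) ⊢ —b→ u2, —b→ u3, —c→ u4
  u2 = 0 ⊢ (no moves)
  u3 = b.(rec X. c.(c.c.0 + (b.b.X + b.0))) ⊢ —b→ u0
  u4 = c.0 ⊢ —c→ u2
LTS(Q): 5 reachable states
  v0 = rec X. c.(c.c.0 + b.b.X) ⊢ —c→ v1
  v1 = c.c.0 + b.b.(rec X. c.(c.c.0 + b.b.X)) ⊢ —b→ v2, —c→ v3
  v2 = b.(rec X. c.(c.c.0 + b.b.X)) ⊢ —b→ v0
  v3 = c.0 ⊢ —c→ v4
  v4 = 0 ⊢ (no moves)
Coarsest stable partition (strong bisimilarity classes):
  B0 = {u0}
  B1 = {u1}
  B2 = {u3}
  B3 = {u4, v3}
  B4 = {u2, v4}
  B5 = {v0}
  B6 = {v1}
  B7 = {v2}
u0 ∈ B0, v0 ∈ B5 → different blocks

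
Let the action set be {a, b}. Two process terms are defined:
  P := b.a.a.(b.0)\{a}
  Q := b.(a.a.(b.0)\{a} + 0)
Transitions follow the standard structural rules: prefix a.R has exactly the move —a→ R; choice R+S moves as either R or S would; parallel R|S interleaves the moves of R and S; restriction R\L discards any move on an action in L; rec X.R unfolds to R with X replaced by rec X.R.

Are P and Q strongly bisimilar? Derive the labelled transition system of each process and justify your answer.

P's transition system — 5 states:
  s0 = b.a.a.(b.0)\{a} → --b--▸ s1
  s1 = a.a.(b.0)\{a} → --a--▸ s2
  s2 = a.(b.0)\{a} → --a--▸ s3
  s3 = (b.0)\{a} → --b--▸ s4
  s4 = 0\{a} → (no moves)
Q's transition system — 5 states:
  t0 = b.(a.a.(b.0)\{a} + 0) → --b--▸ t1
  t1 = a.a.(b.0)\{a} + 0 → --a--▸ t2
  t2 = a.(b.0)\{a} → --a--▸ t3
  t3 = (b.0)\{a} → --b--▸ t4
  t4 = 0\{a} → (no moves)
Partition-refinement fixed point:
  B0 = {s0, t0}
  B1 = {s1, t1}
  B2 = {s2, t2}
  B3 = {s3, t3}
  B4 = {s4, t4}
s0 ∈ B0, t0 ∈ B0 → same block

YES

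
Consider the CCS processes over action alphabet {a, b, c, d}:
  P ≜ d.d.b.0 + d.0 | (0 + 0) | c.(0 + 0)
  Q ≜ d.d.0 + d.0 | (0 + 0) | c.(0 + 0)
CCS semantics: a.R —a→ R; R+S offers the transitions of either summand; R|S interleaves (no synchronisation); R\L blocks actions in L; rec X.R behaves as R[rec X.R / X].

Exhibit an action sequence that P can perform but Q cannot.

ddb

P's transition system — 7 states:
  u0 = d.d.b.0 + d.0 | (0 + 0) | c.(0 + 0) :: ··c··> u1, ··d··> u2, ··d··> u3
  u1 = d.0 | (0 + 0) | (0 + 0) :: ··d··> u4
  u2 = 0 | (0 + 0) | c.(0 + 0) :: ··c··> u4
  u3 = d.b.0 :: ··d··> u5
  u4 = 0 | (0 + 0) | (0 + 0) :: ·
  u5 = b.0 :: ··b··> u6
  u6 = 0 :: ·
Q's transition system — 6 states:
  v0 = d.d.0 + d.0 | (0 + 0) | c.(0 + 0) :: ··c··> v1, ··d··> v2, ··d··> v3
  v1 = d.0 | (0 + 0) | (0 + 0) :: ··d··> v4
  v2 = 0 | (0 + 0) | c.(0 + 0) :: ··c··> v4
  v3 = d.0 :: ··d··> v5
  v4 = 0 | (0 + 0) | (0 + 0) :: ·
  v5 = 0 :: ·
Run σ = ⟨ddb⟩ on P: start {u0}
  [1] d ⇒ {u2, u3}
  [2] d ⇒ {u5}
  [3] b ⇒ {u6}
  — P admits the full trace.
Run σ = ⟨ddb⟩ on Q: start {v0}
  [1] d ⇒ {v2, v3}
  [2] d ⇒ {v5}
  [3] b ⇒ ∅  — Q cannot continue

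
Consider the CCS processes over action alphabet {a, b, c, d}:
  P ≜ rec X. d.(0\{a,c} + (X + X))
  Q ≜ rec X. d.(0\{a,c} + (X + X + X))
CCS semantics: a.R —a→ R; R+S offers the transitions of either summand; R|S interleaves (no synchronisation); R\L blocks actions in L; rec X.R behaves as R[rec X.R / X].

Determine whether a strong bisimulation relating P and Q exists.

P ~ Q

LTS(P): 2 reachable states
  u0 = rec X. d.(0\{a,c} + (X + X)) | =d=> u1
  u1 = 0\{a,c} + ((rec X. d.(0\{a,c} + (X + X))) + (rec X. d.(0\{a,c} + (X + X)))) | =d=> u1
LTS(Q): 2 reachable states
  v0 = rec X. d.(0\{a,c} + (X + X + X)) | =d=> v1
  v1 = 0\{a,c} + ((rec X. d.(0\{a,c} + (X + X + X))) + (rec X. d.(0\{a,c} + (X + X + X))) + (rec X. d.(0\{a,c} + (X + X + X)))) | =d=> v1
Bisimilarity quotient blocks:
  B0 = {u0, u1, v0, v1}
u0 ∈ B0, v0 ∈ B0 → same block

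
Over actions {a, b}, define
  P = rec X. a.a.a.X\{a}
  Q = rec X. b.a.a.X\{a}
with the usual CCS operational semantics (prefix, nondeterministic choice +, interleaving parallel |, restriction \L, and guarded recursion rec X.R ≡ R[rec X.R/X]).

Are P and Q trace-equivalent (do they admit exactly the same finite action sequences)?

P's transition system — 4 states:
  p0 = rec X. a.a.a.X\{a} | -a-> p1
  p1 = a.a.(rec X. a.a.a.X\{a})\{a} | -a-> p2
  p2 = a.(rec X. a.a.a.X\{a})\{a} | -a-> p3
  p3 = (rec X. a.a.a.X\{a})\{a} | ∅
Q's transition system — 5 states:
  q0 = rec X. b.a.a.X\{a} | -b-> q1
  q1 = a.a.(rec X. b.a.a.X\{a})\{a} | -a-> q2
  q2 = a.(rec X. b.a.a.X\{a})\{a} | -a-> q3
  q3 = (rec X. b.a.a.X\{a})\{a} | -b-> q4
  q4 = (a.a.(rec X. b.a.a.X\{a})\{a})\{a} | ∅
Run σ = ⟨a⟩ on P: start {p0}
  step 1 (a): {p1}
  — P admits the full trace.
Run σ = ⟨a⟩ on Q: start {q0}
  step 1 (a): ∅ (Q stuck)

NO — witness ⟨a⟩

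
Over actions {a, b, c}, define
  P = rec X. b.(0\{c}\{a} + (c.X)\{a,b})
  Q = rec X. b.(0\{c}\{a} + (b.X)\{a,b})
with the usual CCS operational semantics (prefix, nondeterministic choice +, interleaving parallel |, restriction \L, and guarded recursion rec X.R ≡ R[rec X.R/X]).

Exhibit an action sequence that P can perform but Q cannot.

bc

Reachable graph of P (3 states):
  m0 = rec X. b.(0\{c}\{a} + (c.X)\{a,b}) :: --b--▸ m1
  m1 = 0\{c}\{a} + (c.(rec X. b.(0\{c}\{a} + (c.X)\{a,b})))\{a,b} :: --c--▸ m2
  m2 = (rec X. b.(0\{c}\{a} + (c.X)\{a,b}))\{a,b} :: ·
Reachable graph of Q (2 states):
  n0 = rec X. b.(0\{c}\{a} + (b.X)\{a,b}) :: --b--▸ n1
  n1 = 0\{c}\{a} + (b.(rec X. b.(0\{c}\{a} + (b.X)\{a,b})))\{a,b} :: ·
Trace ⟨bc⟩ through P, begin at {m0}:
  after b @ step 1: {m1}
  after c @ step 2: {m2}
  ✓ P
Trace ⟨bc⟩ through Q, begin at {n0}:
  after b @ step 1: {n1}
  after c @ step 2: ∅ (Q stuck)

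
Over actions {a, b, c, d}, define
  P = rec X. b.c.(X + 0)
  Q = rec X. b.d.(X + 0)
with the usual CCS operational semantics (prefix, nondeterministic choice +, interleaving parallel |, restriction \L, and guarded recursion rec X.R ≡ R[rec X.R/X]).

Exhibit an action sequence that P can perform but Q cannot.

Reachable graph of P (3 states):
  p0 = rec X. b.c.(X + 0) | -b-> p1
  p1 = c.((rec X. b.c.(X + 0)) + 0) | -c-> p2
  p2 = (rec X. b.c.(X + 0)) + 0 | -b-> p1
Reachable graph of Q (3 states):
  q0 = rec X. b.d.(X + 0) | -b-> q1
  q1 = d.((rec X. b.d.(X + 0)) + 0) | -d-> q2
  q2 = (rec X. b.d.(X + 0)) + 0 | -b-> q1
Trace ⟨bc⟩ through P, begin at {p0}:
  after b @ step 1: {p1}
  after c @ step 2: {p2}
  ✓ P
Trace ⟨bc⟩ through Q, begin at {q0}:
  after b @ step 1: {q1}
  after c @ step 2: ∅ (Q stuck)

bc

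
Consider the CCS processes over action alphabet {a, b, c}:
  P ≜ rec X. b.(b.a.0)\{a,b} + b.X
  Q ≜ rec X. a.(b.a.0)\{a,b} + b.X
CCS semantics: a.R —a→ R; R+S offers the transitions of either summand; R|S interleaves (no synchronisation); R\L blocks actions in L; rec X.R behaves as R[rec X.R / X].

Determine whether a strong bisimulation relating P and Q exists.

not bisimilar

LTS(P): 2 reachable states
  p0 = rec X. b.(b.a.0)\{a,b} + b.X ⊢ -b-> p0, -b-> p1
  p1 = (b.a.0)\{a,b} ⊢ stopped
LTS(Q): 2 reachable states
  q0 = rec X. a.(b.a.0)\{a,b} + b.X ⊢ -a-> q1, -b-> q0
  q1 = (b.a.0)\{a,b} ⊢ stopped
Bisimilarity quotient blocks:
  B0 = {p0}
  B1 = {p1, q1}
  B2 = {q0}
p0 ∈ B0, q0 ∈ B2 → different blocks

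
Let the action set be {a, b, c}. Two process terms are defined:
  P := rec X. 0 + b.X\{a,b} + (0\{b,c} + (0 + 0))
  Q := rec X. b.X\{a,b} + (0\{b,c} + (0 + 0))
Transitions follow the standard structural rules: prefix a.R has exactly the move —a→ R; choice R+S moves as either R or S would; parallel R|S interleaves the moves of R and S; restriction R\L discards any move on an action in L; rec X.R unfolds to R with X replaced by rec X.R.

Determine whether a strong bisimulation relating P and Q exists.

P's transition system — 2 states:
  s0 = rec X. 0 + b.X\{a,b} + (0\{b,c} + (0 + 0)) ⊢ —b→ s1
  s1 = (rec X. 0 + b.X\{a,b} + (0\{b,c} + (0 + 0)))\{a,b} ⊢ ·
Q's transition system — 2 states:
  t0 = rec X. b.X\{a,b} + (0\{b,c} + (0 + 0)) ⊢ —b→ t1
  t1 = (rec X. b.X\{a,b} + (0\{b,c} + (0 + 0)))\{a,b} ⊢ ·
Coarsest stable partition (strong bisimilarity classes):
  B0 = {s0, t0}
  B1 = {s1, t1}
s0 ∈ B0, t0 ∈ B0 → same block

YES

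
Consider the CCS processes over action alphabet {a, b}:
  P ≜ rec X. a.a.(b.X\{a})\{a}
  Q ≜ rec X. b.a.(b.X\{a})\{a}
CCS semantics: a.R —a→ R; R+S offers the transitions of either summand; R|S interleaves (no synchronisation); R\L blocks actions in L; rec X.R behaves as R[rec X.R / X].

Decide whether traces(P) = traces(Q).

Reachable graph of P (4 states):
  p0 = rec X. a.a.(b.X\{a})\{a} → -a-> p1
  p1 = a.(b.(rec X. a.a.(b.X\{a})\{a})\{a})\{a} → -a-> p2
  p2 = (b.(rec X. a.a.(b.X\{a})\{a})\{a})\{a} → -b-> p3
  p3 = (rec X. a.a.(b.X\{a})\{a})\{a}\{a} → ∅
Reachable graph of Q (5 states):
  q0 = rec X. b.a.(b.X\{a})\{a} → -b-> q1
  q1 = a.(b.(rec X. b.a.(b.X\{a})\{a})\{a})\{a} → -a-> q2
  q2 = (b.(rec X. b.a.(b.X\{a})\{a})\{a})\{a} → -b-> q3
  q3 = (rec X. b.a.(b.X\{a})\{a})\{a}\{a} → -b-> q4
  q4 = (a.(b.(rec X. b.a.(b.X\{a})\{a})\{a})\{a})\{a}\{a} → ∅
Executing a from P (initial set {p0}):
  after a @ step 1: {p1}
  — P admits the full trace.
Executing a from Q (initial set {q0}):
  after a @ step 1: no successor for Q

traces(P) ≠ traces(Q) — witness ⟨a⟩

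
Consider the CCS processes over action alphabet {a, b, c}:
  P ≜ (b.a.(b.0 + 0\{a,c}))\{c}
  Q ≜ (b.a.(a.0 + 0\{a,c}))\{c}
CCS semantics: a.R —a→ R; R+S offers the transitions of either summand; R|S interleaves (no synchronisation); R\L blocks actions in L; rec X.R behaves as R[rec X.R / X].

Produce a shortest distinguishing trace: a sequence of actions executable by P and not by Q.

P's transition system — 4 states:
  s0 = (b.a.(b.0 + 0\{a,c}))\{c} ⊢ -b-> s1
  s1 = (a.(b.0 + 0\{a,c}))\{c} ⊢ -a-> s2
  s2 = (b.0 + 0\{a,c})\{c} ⊢ -b-> s3
  s3 = 0\{c} ⊢ ∅
Q's transition system — 4 states:
  t0 = (b.a.(a.0 + 0\{a,c}))\{c} ⊢ -b-> t1
  t1 = (a.(a.0 + 0\{a,c}))\{c} ⊢ -a-> t2
  t2 = (a.0 + 0\{a,c})\{c} ⊢ -a-> t3
  t3 = 0\{c} ⊢ ∅
Run σ = ⟨bab⟩ on P: start {s0}
  step 1 (b): {s1}
  step 2 (a): {s2}
  step 3 (b): {s3}
  P completes σ.
Run σ = ⟨bab⟩ on Q: start {t0}
  step 1 (b): {t1}
  step 2 (a): {t2}
  step 3 (b): ∅ (Q stuck)

bab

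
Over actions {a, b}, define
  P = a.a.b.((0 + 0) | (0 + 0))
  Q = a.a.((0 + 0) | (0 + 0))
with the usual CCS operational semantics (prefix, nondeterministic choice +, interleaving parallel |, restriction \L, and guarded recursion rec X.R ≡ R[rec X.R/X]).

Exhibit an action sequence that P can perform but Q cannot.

aab

LTS(P): 4 reachable states
  m0 = a.a.b.((0 + 0) | (0 + 0)) ⊢ =a=> m1
  m1 = a.b.((0 + 0) | (0 + 0)) ⊢ =a=> m2
  m2 = b.((0 + 0) | (0 + 0)) ⊢ =b=> m3
  m3 = (0 + 0) | (0 + 0) ⊢ deadlocked
LTS(Q): 3 reachable states
  n0 = a.a.((0 + 0) | (0 + 0)) ⊢ =a=> n1
  n1 = a.((0 + 0) | (0 + 0)) ⊢ =a=> n2
  n2 = (0 + 0) | (0 + 0) ⊢ deadlocked
Run σ = ⟨aab⟩ on P: start {m0}
  step 1 (a): {m1}
  step 2 (a): {m2}
  step 3 (b): {m3}
  P completes σ.
Run σ = ⟨aab⟩ on Q: start {n0}
  step 1 (a): {n1}
  step 2 (a): {n2}
  step 3 (b): ∅ (Q stuck)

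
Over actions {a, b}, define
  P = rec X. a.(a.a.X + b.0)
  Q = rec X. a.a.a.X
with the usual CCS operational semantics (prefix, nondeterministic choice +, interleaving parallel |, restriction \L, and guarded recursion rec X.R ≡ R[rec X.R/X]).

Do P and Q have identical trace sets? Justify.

NO — witness ⟨ab⟩

Reachable graph of P (4 states):
  s0 = rec X. a.(a.a.X + b.0) ⊢ --a--▸ s1
  s1 = a.a.(rec X. a.(a.a.X + b.0)) + b.0 ⊢ --a--▸ s2, --b--▸ s3
  s2 = a.(rec X. a.(a.a.X + b.0)) ⊢ --a--▸ s0
  s3 = 0 ⊢ stopped
Reachable graph of Q (3 states):
  t0 = rec X. a.a.a.X ⊢ --a--▸ t1
  t1 = a.a.(rec X. a.a.a.X) ⊢ --a--▸ t2
  t2 = a.(rec X. a.a.a.X) ⊢ --a--▸ t0
Trace ⟨ab⟩ through P, begin at {s0}:
  [1] a ⇒ {s1}
  [2] b ⇒ {s3}
  ✓ P
Trace ⟨ab⟩ through Q, begin at {t0}:
  [1] a ⇒ {t1}
  [2] b ⇒ ∅ (Q stuck)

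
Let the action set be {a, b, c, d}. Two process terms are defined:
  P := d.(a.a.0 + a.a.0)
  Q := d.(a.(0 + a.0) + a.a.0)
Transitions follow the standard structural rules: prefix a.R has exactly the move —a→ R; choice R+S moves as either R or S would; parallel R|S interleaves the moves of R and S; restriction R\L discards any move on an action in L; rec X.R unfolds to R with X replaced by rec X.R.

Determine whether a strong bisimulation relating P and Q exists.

LTS(P): 4 reachable states
  u0 = d.(a.a.0 + a.a.0) → —d→ u1
  u1 = a.a.0 + a.a.0 → —a→ u2
  u2 = a.0 → —a→ u3
  u3 = 0 → (no moves)
LTS(Q): 5 reachable states
  v0 = d.(a.(0 + a.0) + a.a.0) → —d→ v1
  v1 = a.(0 + a.0) + a.a.0 → —a→ v2, —a→ v3
  v2 = 0 + a.0 → —a→ v4
  v3 = a.0 → —a→ v4
  v4 = 0 → (no moves)
Bisimilarity quotient blocks:
  B0 = {u0, v0}
  B1 = {u1, v1}
  B2 = {u2, v2, v3}
  B3 = {u3, v4}
u0 ∈ B0, v0 ∈ B0 → same block

bisimilar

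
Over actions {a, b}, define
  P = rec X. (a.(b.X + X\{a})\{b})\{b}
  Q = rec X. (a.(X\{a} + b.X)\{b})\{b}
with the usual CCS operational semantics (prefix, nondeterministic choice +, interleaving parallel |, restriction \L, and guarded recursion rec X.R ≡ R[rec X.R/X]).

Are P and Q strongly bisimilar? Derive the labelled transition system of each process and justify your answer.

Reachable graph of P (2 states):
  m0 = rec X. (a.(b.X + X\{a})\{b})\{b} :: =a=> m1
  m1 = (b.(rec X. (a.(b.X + X\{a})\{b})\{b}) + (rec X. (a.(b.X + X\{a})\{b})\{b})\{a})\{b}\{b} :: stopped
Reachable graph of Q (2 states):
  n0 = rec X. (a.(X\{a} + b.X)\{b})\{b} :: =a=> n1
  n1 = ((rec X. (a.(X\{a} + b.X)\{b})\{b})\{a} + b.(rec X. (a.(X\{a} + b.X)\{b})\{b}))\{b}\{b} :: stopped
Partition-refinement fixed point:
  B0 = {m0, n0}
  B1 = {m1, n1}
m0 ∈ B0, n0 ∈ B0 → same block

YES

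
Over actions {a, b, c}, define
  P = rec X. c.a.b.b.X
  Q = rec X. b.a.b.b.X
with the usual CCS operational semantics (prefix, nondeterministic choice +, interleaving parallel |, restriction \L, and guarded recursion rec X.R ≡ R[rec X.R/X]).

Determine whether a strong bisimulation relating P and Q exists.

P's transition system — 4 states:
  p0 = rec X. c.a.b.b.X | =c=> p1
  p1 = a.b.b.(rec X. c.a.b.b.X) | =a=> p2
  p2 = b.b.(rec X. c.a.b.b.X) | =b=> p3
  p3 = b.(rec X. c.a.b.b.X) | =b=> p0
Q's transition system — 4 states:
  q0 = rec X. b.a.b.b.X | =b=> q1
  q1 = a.b.b.(rec X. b.a.b.b.X) | =a=> q2
  q2 = b.b.(rec X. b.a.b.b.X) | =b=> q3
  q3 = b.(rec X. b.a.b.b.X) | =b=> q0
Partition-refinement fixed point:
  B0 = {p0}
  B1 = {p1}
  B2 = {p2}
  B3 = {p3}
  B4 = {q0}
  B5 = {q1}
  B6 = {q2}
  B7 = {q3}
p0 ∈ B0, q0 ∈ B4 → different blocks

NO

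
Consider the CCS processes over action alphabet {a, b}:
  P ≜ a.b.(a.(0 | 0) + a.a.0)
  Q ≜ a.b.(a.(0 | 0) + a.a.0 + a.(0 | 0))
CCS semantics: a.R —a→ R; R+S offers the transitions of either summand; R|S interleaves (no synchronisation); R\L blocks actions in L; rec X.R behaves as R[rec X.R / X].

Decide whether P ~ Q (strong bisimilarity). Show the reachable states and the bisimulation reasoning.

Reachable graph of P (6 states):
  s0 = a.b.(a.(0 | 0) + a.a.0) ⊢ --a--▸ s1
  s1 = b.(a.(0 | 0) + a.a.0) ⊢ --b--▸ s2
  s2 = a.(0 | 0) + a.a.0 ⊢ --a--▸ s3, --a--▸ s4
  s3 = 0 | 0 ⊢ ∅
  s4 = a.0 ⊢ --a--▸ s5
  s5 = 0 ⊢ ∅
Reachable graph of Q (6 states):
  t0 = a.b.(a.(0 | 0) + a.a.0 + a.(0 | 0)) ⊢ --a--▸ t1
  t1 = b.(a.(0 | 0) + a.a.0 + a.(0 | 0)) ⊢ --b--▸ t2
  t2 = a.(0 | 0) + a.a.0 + a.(0 | 0) ⊢ --a--▸ t3, --a--▸ t4
  t3 = 0 | 0 ⊢ ∅
  t4 = a.0 ⊢ --a--▸ t5
  t5 = 0 ⊢ ∅
Partition-refinement fixed point:
  B0 = {s0, t0}
  B1 = {s1, t1}
  B2 = {s2, t2}
  B3 = {s3, s5, t3, t5}
  B4 = {s4, t4}
s0 ∈ B0, t0 ∈ B0 → same block

bisimilar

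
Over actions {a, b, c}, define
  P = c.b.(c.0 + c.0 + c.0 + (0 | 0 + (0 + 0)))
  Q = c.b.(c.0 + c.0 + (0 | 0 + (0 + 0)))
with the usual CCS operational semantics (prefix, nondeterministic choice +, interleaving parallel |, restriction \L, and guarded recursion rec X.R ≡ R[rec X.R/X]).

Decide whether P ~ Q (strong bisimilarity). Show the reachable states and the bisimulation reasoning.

P's transition system — 4 states:
  m0 = c.b.(c.0 + c.0 + c.0 + (0 | 0 + (0 + 0))) has moves =c=> m1
  m1 = b.(c.0 + c.0 + c.0 + (0 | 0 + (0 + 0))) has moves =b=> m2
  m2 = c.0 + c.0 + c.0 + (0 | 0 + (0 + 0)) has moves =c=> m3
  m3 = 0 has moves (no moves)
Q's transition system — 4 states:
  n0 = c.b.(c.0 + c.0 + (0 | 0 + (0 + 0))) has moves =c=> n1
  n1 = b.(c.0 + c.0 + (0 | 0 + (0 + 0))) has moves =b=> n2
  n2 = c.0 + c.0 + (0 | 0 + (0 + 0)) has moves =c=> n3
  n3 = 0 has moves (no moves)
Partition-refinement fixed point:
  B0 = {m0, n0}
  B1 = {m1, n1}
  B2 = {m2, n2}
  B3 = {m3, n3}
m0 ∈ B0, n0 ∈ B0 → same block

YES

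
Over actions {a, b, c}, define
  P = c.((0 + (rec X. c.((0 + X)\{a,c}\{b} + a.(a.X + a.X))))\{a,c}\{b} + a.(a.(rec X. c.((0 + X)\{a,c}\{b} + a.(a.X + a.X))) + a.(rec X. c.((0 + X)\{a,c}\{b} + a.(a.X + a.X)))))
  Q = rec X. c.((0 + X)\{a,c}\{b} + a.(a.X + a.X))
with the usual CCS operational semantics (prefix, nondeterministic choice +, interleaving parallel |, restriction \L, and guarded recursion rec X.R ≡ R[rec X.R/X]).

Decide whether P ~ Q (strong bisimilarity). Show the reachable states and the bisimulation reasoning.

LTS(P): 4 reachable states
  p0 = c.((0 + (rec X. c.((0 + X)\{a,c}\{b} + a.(a.X + a.X))))\{a,c}\{b} + a.(a.(rec X. c.((0 + X)\{a,c}\{b} + a.(a.X + a.X))) + a.(rec X. c.((0 + X)\{a,c}\{b} + a.(a.X + a.X))))) has moves --c--▸ p1
  p1 = (0 + (rec X. c.((0 + X)\{a,c}\{b} + a.(a.X + a.X))))\{a,c}\{b} + a.(a.(rec X. c.((0 + X)\{a,c}\{b} + a.(a.X + a.X))) + a.(rec X. c.((0 + X)\{a,c}\{b} + a.(a.X + a.X)))) has moves --a--▸ p2
  p2 = a.(rec X. c.((0 + X)\{a,c}\{b} + a.(a.X + a.X))) + a.(rec X. c.((0 + X)\{a,c}\{b} + a.(a.X + a.X))) has moves --a--▸ p3
  p3 = rec X. c.((0 + X)\{a,c}\{b} + a.(a.X + a.X)) has moves --c--▸ p1
LTS(Q): 3 reachable states
  q0 = rec X. c.((0 + X)\{a,c}\{b} + a.(a.X + a.X)) has moves --c--▸ q1
  q1 = (0 + (rec X. c.((0 + X)\{a,c}\{b} + a.(a.X + a.X))))\{a,c}\{b} + a.(a.(rec X. c.((0 + X)\{a,c}\{b} + a.(a.X + a.X))) + a.(rec X. c.((0 + X)\{a,c}\{b} + a.(a.X + a.X)))) has moves --a--▸ q2
  q2 = a.(rec X. c.((0 + X)\{a,c}\{b} + a.(a.X + a.X))) + a.(rec X. c.((0 + X)\{a,c}\{b} + a.(a.X + a.X))) has moves --a--▸ q0
Partition-refinement fixed point:
  B0 = {p0, p3, q0}
  B1 = {p1, q1}
  B2 = {p2, q2}
p0 ∈ B0, q0 ∈ B0 → same block

P ~ Q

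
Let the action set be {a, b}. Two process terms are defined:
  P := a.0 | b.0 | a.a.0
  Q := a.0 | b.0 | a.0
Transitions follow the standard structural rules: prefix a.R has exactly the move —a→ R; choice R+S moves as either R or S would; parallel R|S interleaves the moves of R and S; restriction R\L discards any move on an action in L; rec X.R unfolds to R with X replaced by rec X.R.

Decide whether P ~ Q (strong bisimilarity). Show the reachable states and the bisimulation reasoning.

P's transition system — 12 states:
  u0 = a.0 | b.0 | a.a.0 :: =a=> u1, =a=> u2, =b=> u3
  u1 = 0 | b.0 | a.a.0 :: =a=> u4, =b=> u5
  u2 = a.0 | b.0 | a.0 :: =a=> u4, =a=> u6, =b=> u7
  u3 = a.0 | 0 | a.a.0 :: =a=> u5, =a=> u7
  u4 = 0 | b.0 | a.0 :: =a=> u8, =b=> u9
  u5 = 0 | 0 | a.a.0 :: =a=> u9
  u6 = a.0 | b.0 | 0 :: =a=> u8, =b=> u10
  u7 = a.0 | 0 | a.0 :: =a=> u10, =a=> u9
  u8 = 0 | b.0 | 0 :: =b=> u11
  u9 = 0 | 0 | a.0 :: =a=> u11
  u10 = a.0 | 0 | 0 :: =a=> u11
  u11 = 0 | 0 | 0 :: stopped
Q's transition system — 8 states:
  v0 = a.0 | b.0 | a.0 :: =a=> v1, =a=> v2, =b=> v3
  v1 = 0 | b.0 | a.0 :: =a=> v4, =b=> v5
  v2 = a.0 | b.0 | 0 :: =a=> v4, =b=> v6
  v3 = a.0 | 0 | a.0 :: =a=> v5, =a=> v6
  v4 = 0 | b.0 | 0 :: =b=> v7
  v5 = 0 | 0 | a.0 :: =a=> v7
  v6 = a.0 | 0 | 0 :: =a=> v7
  v7 = 0 | 0 | 0 :: stopped
Coarsest stable partition (strong bisimilarity classes):
  B0 = {u0}
  B1 = {u1, u2, v0}
  B2 = {u4, u6, v1, v2}
  B3 = {u8, v4}
  B4 = {u11, v7}
  B5 = {u10, u9, v5, v6}
  B6 = {u5, u7, v3}
  B7 = {u3}
u0 ∈ B0, v0 ∈ B1 → different blocks

P ≁ Q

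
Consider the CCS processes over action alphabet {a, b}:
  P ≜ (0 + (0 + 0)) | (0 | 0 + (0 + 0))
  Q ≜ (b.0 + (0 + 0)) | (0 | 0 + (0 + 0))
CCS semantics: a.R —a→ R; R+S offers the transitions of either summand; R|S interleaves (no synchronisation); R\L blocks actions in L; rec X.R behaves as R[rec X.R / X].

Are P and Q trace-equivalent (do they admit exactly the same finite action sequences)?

LTS(P): 1 reachable states
  p0 = (0 + (0 + 0)) | (0 | 0 + (0 + 0)) has moves ·
LTS(Q): 2 reachable states
  q0 = (b.0 + (0 + 0)) | (0 | 0 + (0 + 0)) has moves —b→ q1
  q1 = 0 | (0 | 0 + (0 + 0)) has moves ·
Executing b from Q (initial set {q0}):
  step 1 (b): {q1}
  — Q admits the full trace.
Executing b from P (initial set {p0}):
  step 1 (b): ∅  — P cannot continue

NO — witness ⟨b⟩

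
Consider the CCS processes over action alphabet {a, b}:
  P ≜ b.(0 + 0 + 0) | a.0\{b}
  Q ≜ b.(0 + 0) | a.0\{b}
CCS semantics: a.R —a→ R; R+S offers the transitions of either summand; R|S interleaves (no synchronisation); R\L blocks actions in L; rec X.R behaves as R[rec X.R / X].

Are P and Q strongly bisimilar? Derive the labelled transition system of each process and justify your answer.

YES

P's transition system — 4 states:
  u0 = b.(0 + 0 + 0) | a.0\{b} | -a-> u1, -b-> u2
  u1 = b.(0 + 0 + 0) | 0\{b} | -b-> u3
  u2 = (0 + 0 + 0) | a.0\{b} | -a-> u3
  u3 = (0 + 0 + 0) | 0\{b} | stopped
Q's transition system — 4 states:
  v0 = b.(0 + 0) | a.0\{b} | -a-> v1, -b-> v2
  v1 = b.(0 + 0) | 0\{b} | -b-> v3
  v2 = (0 + 0) | a.0\{b} | -a-> v3
  v3 = (0 + 0) | 0\{b} | stopped
Bisimilarity quotient blocks:
  B0 = {u0, v0}
  B1 = {u1, v1}
  B2 = {u3, v3}
  B3 = {u2, v2}
u0 ∈ B0, v0 ∈ B0 → same block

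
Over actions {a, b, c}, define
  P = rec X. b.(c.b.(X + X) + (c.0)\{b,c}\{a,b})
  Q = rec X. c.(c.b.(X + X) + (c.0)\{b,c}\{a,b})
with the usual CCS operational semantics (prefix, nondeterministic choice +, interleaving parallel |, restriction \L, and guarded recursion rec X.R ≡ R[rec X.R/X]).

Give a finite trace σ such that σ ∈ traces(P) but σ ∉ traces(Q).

P's transition system — 4 states:
  p0 = rec X. b.(c.b.(X + X) + (c.0)\{b,c}\{a,b}) ⊢ -b-> p1
  p1 = c.b.((rec X. b.(c.b.(X + X) + (c.0)\{b,c}\{a,b})) + (rec X. b.(c.b.(X + X) + (c.0)\{b,c}\{a,b}))) + (c.0)\{b,c}\{a,b} ⊢ -c-> p2
  p2 = b.((rec X. b.(c.b.(X + X) + (c.0)\{b,c}\{a,b})) + (rec X. b.(c.b.(X + X) + (c.0)\{b,c}\{a,b}))) ⊢ -b-> p3
  p3 = (rec X. b.(c.b.(X + X) + (c.0)\{b,c}\{a,b})) + (rec X. b.(c.b.(X + X) + (c.0)\{b,c}\{a,b})) ⊢ -b-> p1
Q's transition system — 4 states:
  q0 = rec X. c.(c.b.(X + X) + (c.0)\{b,c}\{a,b}) ⊢ -c-> q1
  q1 = c.b.((rec X. c.(c.b.(X + X) + (c.0)\{b,c}\{a,b})) + (rec X. c.(c.b.(X + X) + (c.0)\{b,c}\{a,b}))) + (c.0)\{b,c}\{a,b} ⊢ -c-> q2
  q2 = b.((rec X. c.(c.b.(X + X) + (c.0)\{b,c}\{a,b})) + (rec X. c.(c.b.(X + X) + (c.0)\{b,c}\{a,b}))) ⊢ -b-> q3
  q3 = (rec X. c.(c.b.(X + X) + (c.0)\{b,c}\{a,b})) + (rec X. c.(c.b.(X + X) + (c.0)\{b,c}\{a,b})) ⊢ -c-> q1
Run σ = ⟨b⟩ on P: start {p0}
  step 1 (b): {p1}
  P completes σ.
Run σ = ⟨b⟩ on Q: start {q0}
  step 1 (b): no successor for Q

b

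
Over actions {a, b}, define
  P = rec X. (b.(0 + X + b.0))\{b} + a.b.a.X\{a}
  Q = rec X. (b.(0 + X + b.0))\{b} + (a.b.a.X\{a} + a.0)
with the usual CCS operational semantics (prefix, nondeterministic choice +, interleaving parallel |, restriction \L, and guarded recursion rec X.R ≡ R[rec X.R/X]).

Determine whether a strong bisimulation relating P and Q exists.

Reachable graph of P (4 states):
  u0 = rec X. (b.(0 + X + b.0))\{b} + a.b.a.X\{a} has moves —a→ u1
  u1 = b.a.(rec X. (b.(0 + X + b.0))\{b} + a.b.a.X\{a})\{a} has moves —b→ u2
  u2 = a.(rec X. (b.(0 + X + b.0))\{b} + a.b.a.X\{a})\{a} has moves —a→ u3
  u3 = (rec X. (b.(0 + X + b.0))\{b} + a.b.a.X\{a})\{a} has moves (no moves)
Reachable graph of Q (5 states):
  v0 = rec X. (b.(0 + X + b.0))\{b} + (a.b.a.X\{a} + a.0) has moves —a→ v1, —a→ v2
  v1 = 0 has moves (no moves)
  v2 = b.a.(rec X. (b.(0 + X + b.0))\{b} + (a.b.a.X\{a} + a.0))\{a} has moves —b→ v3
  v3 = a.(rec X. (b.(0 + X + b.0))\{b} + (a.b.a.X\{a} + a.0))\{a} has moves —a→ v4
  v4 = (rec X. (b.(0 + X + b.0))\{b} + (a.b.a.X\{a} + a.0))\{a} has moves (no moves)
Partition-refinement fixed point:
  B0 = {u0}
  B1 = {u1, v2}
  B2 = {u2, v3}
  B3 = {u3, v1, v4}
  B4 = {v0}
u0 ∈ B0, v0 ∈ B4 → different blocks

NO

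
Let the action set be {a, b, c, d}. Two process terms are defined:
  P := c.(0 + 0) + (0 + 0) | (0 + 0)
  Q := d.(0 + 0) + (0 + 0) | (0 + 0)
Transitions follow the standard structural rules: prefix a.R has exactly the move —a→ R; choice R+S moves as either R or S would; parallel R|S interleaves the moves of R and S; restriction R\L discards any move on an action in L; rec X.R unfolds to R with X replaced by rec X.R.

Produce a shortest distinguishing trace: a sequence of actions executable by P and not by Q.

c

P's transition system — 2 states:
  m0 = c.(0 + 0) + (0 + 0) | (0 + 0) has moves --c--▸ m1
  m1 = 0 + 0 has moves deadlocked
Q's transition system — 2 states:
  n0 = d.(0 + 0) + (0 + 0) | (0 + 0) has moves --d--▸ n1
  n1 = 0 + 0 has moves deadlocked
Executing c from P (initial set {m0}):
  after c @ step 1: {m1}
  ✓ P
Executing c from Q (initial set {n0}):
  after c @ step 1: ∅ (Q stuck)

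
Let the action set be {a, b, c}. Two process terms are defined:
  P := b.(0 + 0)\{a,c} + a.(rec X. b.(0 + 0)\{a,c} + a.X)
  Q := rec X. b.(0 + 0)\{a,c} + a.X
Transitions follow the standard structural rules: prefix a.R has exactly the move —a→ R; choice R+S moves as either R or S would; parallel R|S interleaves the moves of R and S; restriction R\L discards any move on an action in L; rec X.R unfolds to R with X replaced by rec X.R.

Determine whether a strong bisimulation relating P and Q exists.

P's transition system — 3 states:
  s0 = b.(0 + 0)\{a,c} + a.(rec X. b.(0 + 0)\{a,c} + a.X) → --a--▸ s1, --b--▸ s2
  s1 = rec X. b.(0 + 0)\{a,c} + a.X → --a--▸ s1, --b--▸ s2
  s2 = (0 + 0)\{a,c} → (no moves)
Q's transition system — 2 states:
  t0 = rec X. b.(0 + 0)\{a,c} + a.X → --a--▸ t0, --b--▸ t1
  t1 = (0 + 0)\{a,c} → (no moves)
Coarsest stable partition (strong bisimilarity classes):
  B0 = {s0, s1, t0}
  B1 = {s2, t1}
s0 ∈ B0, t0 ∈ B0 → same block

bisimilar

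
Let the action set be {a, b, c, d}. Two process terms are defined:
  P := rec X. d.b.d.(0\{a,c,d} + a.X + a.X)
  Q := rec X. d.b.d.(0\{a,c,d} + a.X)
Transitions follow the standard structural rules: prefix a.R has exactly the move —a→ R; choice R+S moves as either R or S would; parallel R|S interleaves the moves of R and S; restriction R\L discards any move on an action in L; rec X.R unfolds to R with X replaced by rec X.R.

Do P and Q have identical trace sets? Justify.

P's transition system — 4 states:
  s0 = rec X. d.b.d.(0\{a,c,d} + a.X + a.X) | -d-> s1
  s1 = b.d.(0\{a,c,d} + a.(rec X. d.b.d.(0\{a,c,d} + a.X + a.X)) + a.(rec X. d.b.d.(0\{a,c,d} + a.X + a.X))) | -b-> s2
  s2 = d.(0\{a,c,d} + a.(rec X. d.b.d.(0\{a,c,d} + a.X + a.X)) + a.(rec X. d.b.d.(0\{a,c,d} + a.X + a.X))) | -d-> s3
  s3 = 0\{a,c,d} + a.(rec X. d.b.d.(0\{a,c,d} + a.X + a.X)) + a.(rec X. d.b.d.(0\{a,c,d} + a.X + a.X)) | -a-> s0
Q's transition system — 4 states:
  t0 = rec X. d.b.d.(0\{a,c,d} + a.X) | -d-> t1
  t1 = b.d.(0\{a,c,d} + a.(rec X. d.b.d.(0\{a,c,d} + a.X))) | -b-> t2
  t2 = d.(0\{a,c,d} + a.(rec X. d.b.d.(0\{a,c,d} + a.X))) | -d-> t3
  t3 = 0\{a,c,d} + a.(rec X. d.b.d.(0\{a,c,d} + a.X)) | -a-> t0
Bisimilarity quotient blocks:
  B0 = {s0, t0}
  B1 = {s1, t1}
  B2 = {s2, t2}
  B3 = {s3, t3}
s0 ∈ B0, t0 ∈ B0 → same block
Bisimilar ⇒ trace-equivalent.

traces(P) = traces(Q)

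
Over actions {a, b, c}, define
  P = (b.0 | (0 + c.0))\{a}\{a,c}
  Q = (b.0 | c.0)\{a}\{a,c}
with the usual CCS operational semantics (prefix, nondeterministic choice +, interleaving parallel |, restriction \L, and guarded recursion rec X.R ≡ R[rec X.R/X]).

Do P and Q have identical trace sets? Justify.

LTS(P): 2 reachable states
  u0 = (b.0 | (0 + c.0))\{a}\{a,c} :: =b=> u1
  u1 = (0 | (0 + c.0))\{a}\{a,c} :: ·
LTS(Q): 2 reachable states
  v0 = (b.0 | c.0)\{a}\{a,c} :: =b=> v1
  v1 = (0 | c.0)\{a}\{a,c} :: ·
Coarsest stable partition (strong bisimilarity classes):
  B0 = {u0, v0}
  B1 = {u1, v1}
u0 ∈ B0, v0 ∈ B0 → same block
Bisimilar ⇒ trace-equivalent.

YES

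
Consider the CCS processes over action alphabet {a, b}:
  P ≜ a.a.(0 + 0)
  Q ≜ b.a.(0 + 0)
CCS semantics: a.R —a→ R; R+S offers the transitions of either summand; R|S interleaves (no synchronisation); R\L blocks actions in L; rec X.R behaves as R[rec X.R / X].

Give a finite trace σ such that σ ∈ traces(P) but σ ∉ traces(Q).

a

LTS(P): 3 reachable states
  m0 = a.a.(0 + 0) has moves =a=> m1
  m1 = a.(0 + 0) has moves =a=> m2
  m2 = 0 + 0 has moves (no moves)
LTS(Q): 3 reachable states
  n0 = b.a.(0 + 0) has moves =b=> n1
  n1 = a.(0 + 0) has moves =a=> n2
  n2 = 0 + 0 has moves (no moves)
Executing a from P (initial set {m0}):
  [1] a ⇒ {m1}
  P completes σ.
Executing a from Q (initial set {n0}):
  [1] a ⇒ no successor for Q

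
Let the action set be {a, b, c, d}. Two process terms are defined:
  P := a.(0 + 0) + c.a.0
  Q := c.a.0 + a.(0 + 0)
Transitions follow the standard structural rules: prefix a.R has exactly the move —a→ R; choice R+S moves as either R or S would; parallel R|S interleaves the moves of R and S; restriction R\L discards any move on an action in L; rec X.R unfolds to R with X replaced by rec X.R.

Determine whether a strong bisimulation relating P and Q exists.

P's transition system — 4 states:
  m0 = a.(0 + 0) + c.a.0 has moves -a-> m1, -c-> m2
  m1 = 0 + 0 has moves ·
  m2 = a.0 has moves -a-> m3
  m3 = 0 has moves ·
Q's transition system — 4 states:
  n0 = c.a.0 + a.(0 + 0) has moves -a-> n1, -c-> n2
  n1 = 0 + 0 has moves ·
  n2 = a.0 has moves -a-> n3
  n3 = 0 has moves ·
Coarsest stable partition (strong bisimilarity classes):
  B0 = {m0, n0}
  B1 = {m1, m3, n1, n3}
  B2 = {m2, n2}
m0 ∈ B0, n0 ∈ B0 → same block

P ~ Q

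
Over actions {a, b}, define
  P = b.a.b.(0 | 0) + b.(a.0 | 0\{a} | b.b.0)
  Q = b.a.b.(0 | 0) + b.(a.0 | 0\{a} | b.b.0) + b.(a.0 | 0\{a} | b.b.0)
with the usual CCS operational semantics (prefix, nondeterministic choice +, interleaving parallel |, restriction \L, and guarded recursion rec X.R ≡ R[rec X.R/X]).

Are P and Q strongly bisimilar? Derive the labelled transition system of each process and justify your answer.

P ~ Q

Reachable graph of P (10 states):
  u0 = b.a.b.(0 | 0) + b.(a.0 | 0\{a} | b.b.0) :: -b-> u1, -b-> u2
  u1 = a.0 | 0\{a} | b.b.0 :: -a-> u3, -b-> u4
  u2 = a.b.(0 | 0) :: -a-> u5
  u3 = 0 | 0\{a} | b.b.0 :: -b-> u6
  u4 = a.0 | 0\{a} | b.0 :: -a-> u6, -b-> u7
  u5 = b.(0 | 0) :: -b-> u8
  u6 = 0 | 0\{a} | b.0 :: -b-> u9
  u7 = a.0 | 0\{a} | 0 :: -a-> u9
  u8 = 0 | 0 :: ·
  u9 = 0 | 0\{a} | 0 :: ·
Reachable graph of Q (10 states):
  v0 = b.a.b.(0 | 0) + b.(a.0 | 0\{a} | b.b.0) + b.(a.0 | 0\{a} | b.b.0) :: -b-> v1, -b-> v2
  v1 = a.0 | 0\{a} | b.b.0 :: -a-> v3, -b-> v4
  v2 = a.b.(0 | 0) :: -a-> v5
  v3 = 0 | 0\{a} | b.b.0 :: -b-> v6
  v4 = a.0 | 0\{a} | b.0 :: -a-> v6, -b-> v7
  v5 = b.(0 | 0) :: -b-> v8
  v6 = 0 | 0\{a} | b.0 :: -b-> v9
  v7 = a.0 | 0\{a} | 0 :: -a-> v9
  v8 = 0 | 0 :: ·
  v9 = 0 | 0\{a} | 0 :: ·
Partition-refinement fixed point:
  B0 = {u0, v0}
  B1 = {u1, v1}
  B2 = {u4, v4}
  B3 = {u5, u6, v5, v6}
  B4 = {u8, u9, v8, v9}
  B5 = {u7, v7}
  B6 = {u3, v3}
  B7 = {u2, v2}
u0 ∈ B0, v0 ∈ B0 → same block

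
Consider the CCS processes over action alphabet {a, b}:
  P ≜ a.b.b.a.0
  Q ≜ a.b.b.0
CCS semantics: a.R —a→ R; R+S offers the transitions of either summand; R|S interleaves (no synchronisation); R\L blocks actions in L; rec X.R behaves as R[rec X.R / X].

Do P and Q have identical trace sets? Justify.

NO — witness ⟨abba⟩

Reachable graph of P (5 states):
  p0 = a.b.b.a.0 :: =a=> p1
  p1 = b.b.a.0 :: =b=> p2
  p2 = b.a.0 :: =b=> p3
  p3 = a.0 :: =a=> p4
  p4 = 0 :: ∅
Reachable graph of Q (4 states):
  q0 = a.b.b.0 :: =a=> q1
  q1 = b.b.0 :: =b=> q2
  q2 = b.0 :: =b=> q3
  q3 = 0 :: ∅
Trace ⟨abba⟩ through P, begin at {p0}:
  after a @ step 1: {p1}
  after b @ step 2: {p2}
  after b @ step 3: {p3}
  after a @ step 4: {p4}
  P completes σ.
Trace ⟨abba⟩ through Q, begin at {q0}:
  after a @ step 1: {q1}
  after b @ step 2: {q2}
  after b @ step 3: {q3}
  after a @ step 4: ∅ (Q stuck)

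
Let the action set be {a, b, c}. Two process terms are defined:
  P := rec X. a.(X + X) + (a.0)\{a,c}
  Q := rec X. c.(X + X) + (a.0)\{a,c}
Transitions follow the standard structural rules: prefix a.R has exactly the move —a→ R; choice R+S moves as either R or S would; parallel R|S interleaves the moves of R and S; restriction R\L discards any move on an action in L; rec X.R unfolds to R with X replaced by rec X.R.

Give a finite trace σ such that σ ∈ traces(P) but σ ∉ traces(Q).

P's transition system — 2 states:
  u0 = rec X. a.(X + X) + (a.0)\{a,c} | -a-> u1
  u1 = (rec X. a.(X + X) + (a.0)\{a,c}) + (rec X. a.(X + X) + (a.0)\{a,c}) | -a-> u1
Q's transition system — 2 states:
  v0 = rec X. c.(X + X) + (a.0)\{a,c} | -c-> v1
  v1 = (rec X. c.(X + X) + (a.0)\{a,c}) + (rec X. c.(X + X) + (a.0)\{a,c}) | -c-> v1
Trace ⟨a⟩ through P, begin at {u0}:
  after a @ step 1: {u1}
  ✓ P
Trace ⟨a⟩ through Q, begin at {v0}:
  after a @ step 1: ∅  — Q cannot continue

a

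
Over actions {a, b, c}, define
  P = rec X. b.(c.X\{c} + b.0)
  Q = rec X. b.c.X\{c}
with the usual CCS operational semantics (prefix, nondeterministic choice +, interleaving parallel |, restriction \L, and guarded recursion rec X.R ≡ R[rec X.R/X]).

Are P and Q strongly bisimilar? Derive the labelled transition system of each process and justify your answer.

P's transition system — 6 states:
  u0 = rec X. b.(c.X\{c} + b.0) has moves —b→ u1
  u1 = c.(rec X. b.(c.X\{c} + b.0))\{c} + b.0 has moves —b→ u2, —c→ u3
  u2 = 0 has moves deadlocked
  u3 = (rec X. b.(c.X\{c} + b.0))\{c} has moves —b→ u4
  u4 = (c.(rec X. b.(c.X\{c} + b.0))\{c} + b.0)\{c} has moves —b→ u5
  u5 = 0\{c} has moves deadlocked
Q's transition system — 4 states:
  v0 = rec X. b.c.X\{c} has moves —b→ v1
  v1 = c.(rec X. b.c.X\{c})\{c} has moves —c→ v2
  v2 = (rec X. b.c.X\{c})\{c} has moves —b→ v3
  v3 = (c.(rec X. b.c.X\{c})\{c})\{c} has moves deadlocked
Partition-refinement fixed point:
  B0 = {u0}
  B1 = {u1}
  B2 = {u3}
  B3 = {u4, v2}
  B4 = {u2, u5, v3}
  B5 = {v0}
  B6 = {v1}
u0 ∈ B0, v0 ∈ B5 → different blocks

NO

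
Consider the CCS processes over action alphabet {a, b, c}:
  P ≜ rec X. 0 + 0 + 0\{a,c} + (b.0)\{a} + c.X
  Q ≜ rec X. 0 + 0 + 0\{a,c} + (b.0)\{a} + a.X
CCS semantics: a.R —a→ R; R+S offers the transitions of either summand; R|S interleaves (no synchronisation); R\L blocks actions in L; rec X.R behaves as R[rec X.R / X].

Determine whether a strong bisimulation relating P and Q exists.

P's transition system — 2 states:
  u0 = rec X. 0 + 0 + 0\{a,c} + (b.0)\{a} + c.X → —b→ u1, —c→ u0
  u1 = 0\{a} → ·
Q's transition system — 2 states:
  v0 = rec X. 0 + 0 + 0\{a,c} + (b.0)\{a} + a.X → —a→ v0, —b→ v1
  v1 = 0\{a} → ·
Coarsest stable partition (strong bisimilarity classes):
  B0 = {u0}
  B1 = {u1, v1}
  B2 = {v0}
u0 ∈ B0, v0 ∈ B2 → different blocks

NO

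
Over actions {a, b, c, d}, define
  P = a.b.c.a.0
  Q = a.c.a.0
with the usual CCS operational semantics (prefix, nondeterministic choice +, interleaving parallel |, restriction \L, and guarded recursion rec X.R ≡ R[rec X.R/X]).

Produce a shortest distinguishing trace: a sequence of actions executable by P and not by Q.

P's transition system — 5 states:
  m0 = a.b.c.a.0 | —a→ m1
  m1 = b.c.a.0 | —b→ m2
  m2 = c.a.0 | —c→ m3
  m3 = a.0 | —a→ m4
  m4 = 0 | stopped
Q's transition system — 4 states:
  n0 = a.c.a.0 | —a→ n1
  n1 = c.a.0 | —c→ n2
  n2 = a.0 | —a→ n3
  n3 = 0 | stopped
Executing ab from P (initial set {m0}):
  after a @ step 1: {m1}
  after b @ step 2: {m2}
  ✓ P
Executing ab from Q (initial set {n0}):
  after a @ step 1: {n1}
  after b @ step 2: no successor for Q

ab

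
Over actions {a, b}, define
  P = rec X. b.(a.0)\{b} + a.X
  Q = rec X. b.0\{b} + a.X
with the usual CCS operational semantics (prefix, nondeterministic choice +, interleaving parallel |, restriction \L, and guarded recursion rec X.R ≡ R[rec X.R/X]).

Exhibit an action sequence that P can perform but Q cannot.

ba

Reachable graph of P (3 states):
  u0 = rec X. b.(a.0)\{b} + a.X | -a-> u0, -b-> u1
  u1 = (a.0)\{b} | -a-> u2
  u2 = 0\{b} | (no moves)
Reachable graph of Q (2 states):
  v0 = rec X. b.0\{b} + a.X | -a-> v0, -b-> v1
  v1 = 0\{b} | (no moves)
Trace ⟨ba⟩ through P, begin at {u0}:
  [1] b ⇒ {u1}
  [2] a ⇒ {u2}
  P completes σ.
Trace ⟨ba⟩ through Q, begin at {v0}:
  [1] b ⇒ {v1}
  [2] a ⇒ ∅  — Q cannot continue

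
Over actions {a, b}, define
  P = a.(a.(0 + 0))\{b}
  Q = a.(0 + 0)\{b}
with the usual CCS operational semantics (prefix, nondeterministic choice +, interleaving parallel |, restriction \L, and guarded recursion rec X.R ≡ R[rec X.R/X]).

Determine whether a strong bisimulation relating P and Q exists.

Reachable graph of P (3 states):
  m0 = a.(a.(0 + 0))\{b} | ··a··> m1
  m1 = (a.(0 + 0))\{b} | ··a··> m2
  m2 = (0 + 0)\{b} | ∅
Reachable graph of Q (2 states):
  n0 = a.(0 + 0)\{b} | ··a··> n1
  n1 = (0 + 0)\{b} | ∅
Coarsest stable partition (strong bisimilarity classes):
  B0 = {m0}
  B1 = {m1, n0}
  B2 = {m2, n1}
m0 ∈ B0, n0 ∈ B1 → different blocks

not bisimilar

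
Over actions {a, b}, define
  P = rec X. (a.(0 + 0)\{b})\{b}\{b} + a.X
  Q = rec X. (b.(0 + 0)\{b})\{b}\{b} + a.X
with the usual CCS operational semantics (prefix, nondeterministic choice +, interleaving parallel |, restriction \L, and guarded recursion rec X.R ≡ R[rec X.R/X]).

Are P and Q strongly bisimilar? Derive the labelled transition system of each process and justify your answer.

Reachable graph of P (2 states):
  m0 = rec X. (a.(0 + 0)\{b})\{b}\{b} + a.X :: --a--▸ m0, --a--▸ m1
  m1 = (0 + 0)\{b}\{b}\{b} :: stopped
Reachable graph of Q (1 states):
  n0 = rec X. (b.(0 + 0)\{b})\{b}\{b} + a.X :: --a--▸ n0
Coarsest stable partition (strong bisimilarity classes):
  B0 = {m0}
  B1 = {m1}
  B2 = {n0}
m0 ∈ B0, n0 ∈ B2 → different blocks

P ≁ Q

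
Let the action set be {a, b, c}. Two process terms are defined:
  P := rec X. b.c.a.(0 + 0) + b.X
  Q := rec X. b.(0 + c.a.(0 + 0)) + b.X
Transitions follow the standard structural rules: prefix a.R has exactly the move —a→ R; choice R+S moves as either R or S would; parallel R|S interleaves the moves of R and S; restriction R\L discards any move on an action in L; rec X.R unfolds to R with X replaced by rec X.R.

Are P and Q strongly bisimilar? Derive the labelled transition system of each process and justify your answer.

LTS(P): 4 reachable states
  p0 = rec X. b.c.a.(0 + 0) + b.X ⊢ ··b··> p0, ··b··> p1
  p1 = c.a.(0 + 0) ⊢ ··c··> p2
  p2 = a.(0 + 0) ⊢ ··a··> p3
  p3 = 0 + 0 ⊢ (no moves)
LTS(Q): 4 reachable states
  q0 = rec X. b.(0 + c.a.(0 + 0)) + b.X ⊢ ··b··> q0, ··b··> q1
  q1 = 0 + c.a.(0 + 0) ⊢ ··c··> q2
  q2 = a.(0 + 0) ⊢ ··a··> q3
  q3 = 0 + 0 ⊢ (no moves)
Partition-refinement fixed point:
  B0 = {p0, q0}
  B1 = {p1, q1}
  B2 = {p2, q2}
  B3 = {p3, q3}
p0 ∈ B0, q0 ∈ B0 → same block

YES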